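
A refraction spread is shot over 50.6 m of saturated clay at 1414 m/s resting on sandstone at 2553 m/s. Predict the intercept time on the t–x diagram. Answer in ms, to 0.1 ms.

59.6 ms

tᵢ = 2h·√(V₂²−V₁²)/(V₁V₂).
√(V₂²−V₁²) = √(2553²−1414²) = 2125.7 m/s.
tᵢ = 2·50.6·2125.7/(1414·2553) = 0.05959 s.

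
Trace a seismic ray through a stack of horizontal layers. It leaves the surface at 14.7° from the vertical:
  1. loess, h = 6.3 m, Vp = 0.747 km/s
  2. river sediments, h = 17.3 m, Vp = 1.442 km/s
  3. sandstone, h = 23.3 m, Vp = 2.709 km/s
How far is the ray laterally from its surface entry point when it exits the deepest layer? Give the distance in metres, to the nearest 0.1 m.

Apply Snell's law at each interface; in layer i the horizontal offset is hᵢ·tan θᵢ.
Layer 1: θ = 14.70°; offset = 6.3·tan 14.70° = 1.653 m.
Layer 2: sin θ = 1.442·sin 14.7°/0.747 = 0.4899, θ = 29.33°; offset = 17.3·tan 29.33° = 9.721 m.
Layer 3: sin θ = 2.709·sin 14.7°/0.747 = 0.9203, θ = 66.96°; offset = 23.3·tan 66.96° = 54.794 m.
Total horizontal offset = 66.167 m.

66.2 m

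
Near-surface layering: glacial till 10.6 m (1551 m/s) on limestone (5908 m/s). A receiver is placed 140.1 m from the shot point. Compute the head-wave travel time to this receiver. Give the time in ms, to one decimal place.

θ_c = arcsin(V₁/V₂) = arcsin(1551/5908) = 15.22°, cos θ_c = 0.9649.
Intercept time tᵢ = 2h cos θ_c / V₁ = 2·10.6·0.9649/1551 = 0.01319 s.
t = x/V₂ + tᵢ = 140.1/5908 + 0.01319 = 0.03690 s.

36.9 ms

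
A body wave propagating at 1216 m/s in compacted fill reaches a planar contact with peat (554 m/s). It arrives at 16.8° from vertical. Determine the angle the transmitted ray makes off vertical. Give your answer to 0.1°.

7.6°

sin θ₁/V₁ = sin θ₂/V₂ ⇒ sin θ₂ = 554·sin 16.8°/1216 = 554·0.2890/1216 = 0.1317.
θ₂ = arcsin 0.1317 = 7.57° from the normal.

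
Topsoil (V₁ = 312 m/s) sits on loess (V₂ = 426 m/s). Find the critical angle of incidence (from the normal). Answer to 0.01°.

Critical incidence: sin θ_c = V₁/V₂ = 312/426 = 0.7324.
θ_c = arcsin 0.7324 = 47.09°.

47.09°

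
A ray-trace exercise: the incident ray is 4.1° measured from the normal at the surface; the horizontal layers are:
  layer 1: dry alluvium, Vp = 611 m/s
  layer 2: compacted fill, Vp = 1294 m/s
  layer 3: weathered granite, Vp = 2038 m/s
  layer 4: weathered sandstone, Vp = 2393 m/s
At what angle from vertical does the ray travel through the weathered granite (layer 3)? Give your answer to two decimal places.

Snell's law across each interface conserves sin θ / V, so sin θ_3 = V_3·sin θ₁/V₁.
sin θ_3 = 2038 × sin 4.1° / 611 = 0.2385.
θ_3 = arcsin 0.2385 = 13.80°.

13.80°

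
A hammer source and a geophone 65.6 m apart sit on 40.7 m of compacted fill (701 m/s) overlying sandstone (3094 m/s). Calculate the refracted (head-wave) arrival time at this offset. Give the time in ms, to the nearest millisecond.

134 ms

θ_c = arcsin(V₁/V₂) = arcsin(701/3094) = 13.10°, cos θ_c = 0.9740.
Intercept time tᵢ = 2h cos θ_c / V₁ = 2·40.7·0.9740/701 = 0.11310 s.
t = x/V₂ + tᵢ = 65.6/3094 + 0.11310 = 0.13430 s.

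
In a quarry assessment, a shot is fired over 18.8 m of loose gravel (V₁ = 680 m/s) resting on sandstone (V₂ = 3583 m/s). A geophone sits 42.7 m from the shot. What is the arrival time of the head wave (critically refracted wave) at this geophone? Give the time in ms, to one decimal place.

θ_c = arcsin(V₁/V₂) = arcsin(680/3583) = 10.94°, cos θ_c = 0.9818.
Intercept time tᵢ = 2h cos θ_c / V₁ = 2·18.8·0.9818/680 = 0.05429 s.
t = x/V₂ + tᵢ = 42.7/3583 + 0.05429 = 0.06621 s.

66.2 ms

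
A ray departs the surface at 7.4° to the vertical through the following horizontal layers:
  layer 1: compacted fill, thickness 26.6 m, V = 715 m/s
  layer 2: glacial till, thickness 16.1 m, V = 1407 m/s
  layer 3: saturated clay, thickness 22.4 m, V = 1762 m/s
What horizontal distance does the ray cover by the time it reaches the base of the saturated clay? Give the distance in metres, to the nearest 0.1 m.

15.2 m

p = sin θ₁/V₁ = sin 7.4°/715 = 1.8013e-04 s/m is conserved through the stack.
Layer 1: θ = 7.40°; offset = 26.6·tan 7.40° = 3.455 m.
Layer 2: sin θ = p·1407 = 0.2534 → θ = 14.68°; offset = 16.1·tan 14.68° = 4.218 m.
Layer 3: sin θ = p·1762 = 0.3174 → θ = 18.51°; offset = 22.4·tan 18.51° = 7.497 m.
Σ offsets = 15.170 m.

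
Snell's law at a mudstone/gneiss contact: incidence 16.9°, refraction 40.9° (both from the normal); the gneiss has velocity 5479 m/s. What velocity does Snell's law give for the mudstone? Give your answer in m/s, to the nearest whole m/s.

Snell's law: sin 16.9°/V₁ = sin 40.9°/V₂.
V₁ = V₂·sin 16.9°/sin 40.9° = 5479 × 0.4440 = 2432.65 m/s.

2433 m/s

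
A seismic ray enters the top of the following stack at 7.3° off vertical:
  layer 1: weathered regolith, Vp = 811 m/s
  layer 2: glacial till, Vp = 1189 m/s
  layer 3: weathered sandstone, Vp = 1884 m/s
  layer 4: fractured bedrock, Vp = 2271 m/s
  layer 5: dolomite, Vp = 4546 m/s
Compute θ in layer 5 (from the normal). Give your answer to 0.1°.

45.4°

Ray parameter p = sin 7.3° / 811 = 1.5668e-04 s/m.
sin θ_5 = p·V_5 = 1.5668e-04 × 4546 = 0.7123.
θ_5 = arcsin 0.7123 = 45.42°.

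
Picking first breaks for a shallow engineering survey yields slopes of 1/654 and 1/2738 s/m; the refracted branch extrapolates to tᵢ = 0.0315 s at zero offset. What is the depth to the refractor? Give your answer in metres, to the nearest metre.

θ_c = arcsin(654/2738) = 13.82°; cos θ_c = 0.9711.
tᵢ = 2h cos θ_c/V₁ ⇒ h = tᵢ·V₁/(2 cos θ_c) = 0.0315·654/(2·0.9711) = 10.61 m.

11 m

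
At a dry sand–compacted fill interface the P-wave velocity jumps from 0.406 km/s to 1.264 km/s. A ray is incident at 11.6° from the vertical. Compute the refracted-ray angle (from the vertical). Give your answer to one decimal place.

38.8°

sin θ₁/V₁ = sin θ₂/V₂ ⇒ sin θ₂ = 1.264·sin 11.6°/0.406 = 1.264·0.2011/0.406 = 0.6260.
θ₂ = arcsin 0.6260 = 38.76° from the normal.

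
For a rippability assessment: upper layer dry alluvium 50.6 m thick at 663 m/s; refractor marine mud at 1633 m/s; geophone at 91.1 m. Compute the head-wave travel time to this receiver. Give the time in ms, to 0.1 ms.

θ_c = arcsin(V₁/V₂) = arcsin(663/1633) = 23.95°, cos θ_c = 0.9139.
Intercept time tᵢ = 2h cos θ_c / V₁ = 2·50.6·0.9139/663 = 0.13949 s.
t = x/V₂ + tᵢ = 91.1/1633 + 0.13949 = 0.19528 s.

195.3 ms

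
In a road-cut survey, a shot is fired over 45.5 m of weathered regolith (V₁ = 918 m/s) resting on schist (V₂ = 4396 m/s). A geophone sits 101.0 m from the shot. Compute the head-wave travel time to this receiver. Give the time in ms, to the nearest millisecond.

120 ms

t = x/V₂ + 2h·√(V₂²−V₁²)/(V₁V₂).
√(V₂²−V₁²) = √(4396²−918²) = 4299.1 m/s; delay term = 2·45.5·4299.1/(918·4396) = 0.09694 s.
t = 101.0/4396 + 0.09694 = 0.11992 s.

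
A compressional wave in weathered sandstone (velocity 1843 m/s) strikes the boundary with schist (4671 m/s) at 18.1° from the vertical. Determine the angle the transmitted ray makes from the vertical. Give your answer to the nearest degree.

52°

sin θ₁/V₁ = sin θ₂/V₂ ⇒ sin θ₂ = 4671·sin 18.1°/1843 = 4671·0.3107/1843 = 0.7874.
θ₂ = sin⁻¹(0.7874) = 51.94° (from vertical).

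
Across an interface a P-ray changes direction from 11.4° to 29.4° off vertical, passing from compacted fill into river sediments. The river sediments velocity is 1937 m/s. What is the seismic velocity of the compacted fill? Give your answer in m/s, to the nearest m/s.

780 m/s

sin 11.4° = 0.1977; sin 29.4° = 0.4909.
V₁ = V₂·(sin θ₁/sin θ₂) = 1937·(0.1977/0.4909) = 779.91 m/s.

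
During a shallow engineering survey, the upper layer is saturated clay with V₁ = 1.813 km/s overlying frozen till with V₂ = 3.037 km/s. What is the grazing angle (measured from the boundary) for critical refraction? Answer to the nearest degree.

Critical incidence: sin θ_c = V₁/V₂ = 1.813/3.037 = 0.5970.
θ_c = arcsin 0.5970 = 36.65°.
Measured from the interface: 90° − 36.65° = 53.35°.

53°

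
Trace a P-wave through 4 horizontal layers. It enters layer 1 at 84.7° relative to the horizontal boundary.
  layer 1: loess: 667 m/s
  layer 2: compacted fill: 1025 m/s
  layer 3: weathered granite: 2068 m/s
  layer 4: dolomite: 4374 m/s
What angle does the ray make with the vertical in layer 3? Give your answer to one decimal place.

16.6°

From the normal: θ₁ = 90° − 84.7° = 5.3°.
Snell's law across each interface conserves sin θ / V, so sin θ_3 = V_3·sin θ₁/V₁.
sin θ_3 = 2068 × sin 5.3° / 667 = 0.2864.
θ_3 = arcsin 0.2864 = 16.64°.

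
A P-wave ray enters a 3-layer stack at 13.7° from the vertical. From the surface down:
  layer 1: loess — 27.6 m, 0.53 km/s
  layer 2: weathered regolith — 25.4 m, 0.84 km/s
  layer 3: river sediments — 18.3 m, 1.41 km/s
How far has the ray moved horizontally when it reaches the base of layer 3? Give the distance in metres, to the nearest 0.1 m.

p = sin θ₁/V₁ = sin 13.7°/0.53 = 4.4686e-01 s/km is conserved through the stack.
Layer 1: θ = 13.70°; offset = 27.6·tan 13.70° = 6.728 m.
Layer 2: sin θ = p·0.84 = 0.3754 → θ = 22.05°; offset = 25.4·tan 22.05° = 10.286 m.
Layer 3: sin θ = p·1.41 = 0.6301 → θ = 39.06°; offset = 18.3·tan 39.06° = 14.849 m.
Total horizontal offset = 31.863 m.

31.9 m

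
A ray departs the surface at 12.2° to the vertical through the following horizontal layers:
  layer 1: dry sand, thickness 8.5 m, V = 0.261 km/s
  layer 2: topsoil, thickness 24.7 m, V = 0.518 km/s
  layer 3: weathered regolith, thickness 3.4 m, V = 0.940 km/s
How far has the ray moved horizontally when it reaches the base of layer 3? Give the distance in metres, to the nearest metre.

17 m

Ray parameter p = sin 12.2° / 0.261 km/s = 8.0967e-01 s/km.
Layer 1: θ = 12.20°; offset = 8.5·tan 12.20° = 1.838 m.
Layer 2: sin θ = p·0.518 = 0.4194 → θ = 24.80°; offset = 24.7·tan 24.80° = 11.412 m.
Layer 3: sin θ = p·0.940 = 0.7611 → θ = 49.56°; offset = 3.4·tan 49.56° = 3.989 m.
Total horizontal offset = 17.239 m.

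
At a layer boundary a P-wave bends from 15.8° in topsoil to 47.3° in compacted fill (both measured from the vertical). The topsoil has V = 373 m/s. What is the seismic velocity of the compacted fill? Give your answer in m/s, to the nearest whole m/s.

1007 m/s

Snell's law: sin 15.8°/V₁ = sin 47.3°/V₂.
V₂ = V₁·sin 47.3°/sin 15.8° = 373 × 2.6991 = 1006.77 m/s.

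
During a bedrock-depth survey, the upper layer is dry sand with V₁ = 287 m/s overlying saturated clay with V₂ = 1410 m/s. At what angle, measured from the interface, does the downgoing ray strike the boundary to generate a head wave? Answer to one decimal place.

78.3°

At critical incidence the refracted ray runs along the interface (θ₂ = 90°), so sin θ_c = V₁/V₂.
θ_c = arcsin(287/1410) = arcsin 0.2035 = 11.74°.
Measured from the interface: 90° − 11.74° = 78.26°.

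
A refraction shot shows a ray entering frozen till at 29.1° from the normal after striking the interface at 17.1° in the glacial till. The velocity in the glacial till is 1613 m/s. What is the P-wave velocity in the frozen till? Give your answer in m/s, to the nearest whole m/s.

2668 m/s

sin 17.1° = 0.2940; sin 29.1° = 0.4863.
V₂ = V₁·(sin θ₂/sin θ₁) = 1613·(0.4863/0.2940) = 2667.86 m/s.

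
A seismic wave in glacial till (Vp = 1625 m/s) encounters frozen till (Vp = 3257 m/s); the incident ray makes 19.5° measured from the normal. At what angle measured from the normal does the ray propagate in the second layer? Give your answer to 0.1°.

sin θ₁/V₁ = sin θ₂/V₂ ⇒ sin θ₂ = 3257·sin 19.5°/1625 = 3257·0.3338/1625 = 0.6691.
θ₂ = arcsin 0.6691 = 41.99° from the normal.

42.0°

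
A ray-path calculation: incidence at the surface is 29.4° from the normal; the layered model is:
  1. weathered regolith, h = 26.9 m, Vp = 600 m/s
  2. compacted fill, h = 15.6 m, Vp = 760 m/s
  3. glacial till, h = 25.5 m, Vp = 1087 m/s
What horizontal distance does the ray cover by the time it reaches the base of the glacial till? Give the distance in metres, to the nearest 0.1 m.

Apply Snell's law at each interface; in layer i the horizontal offset is hᵢ·tan θᵢ.
Layer 1: θ = 29.40°; offset = 26.9·tan 29.40° = 15.157 m.
Layer 2: sin θ = 760·sin 29.4°/600 = 0.6218, θ = 38.45°; offset = 15.6·tan 38.45° = 12.386 m.
Layer 3: sin θ = 1087·sin 29.4°/600 = 0.8894, θ = 62.79°; offset = 25.5·tan 62.79° = 49.601 m.
Summing the layer offsets gives 77.144 m.

77.1 m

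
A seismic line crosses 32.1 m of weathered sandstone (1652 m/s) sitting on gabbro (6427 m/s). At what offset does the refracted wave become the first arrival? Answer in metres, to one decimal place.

θ_c = arcsin(1652/6427) = 14.89°, so cos θ_c = 0.9664 and tᵢ = 2h cos θ_c/V₁ = 0.0376 s.
At crossover x/V₁ = x/V₂ + tᵢ ⇒ x = tᵢ/(1/V₁ − 1/V₂) = 0.03756/(6.0533e-04 − 1.5559e-04) = 83.51 m.

83.5 m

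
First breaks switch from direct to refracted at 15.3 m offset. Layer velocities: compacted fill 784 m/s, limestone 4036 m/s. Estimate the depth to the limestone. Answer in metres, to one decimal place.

x_cross = 2h·√((V₂+V₁)/(V₂−V₁)) → h = x_cross / (2·√((V₂+V₁)/(V₂−V₁))).
√((V₂+V₁)/(V₂−V₁)) = √((4036+784)/(4036−784)) = 1.2174.
h = 15.3 / (2·1.2174) = 6.28 m.

6.3 m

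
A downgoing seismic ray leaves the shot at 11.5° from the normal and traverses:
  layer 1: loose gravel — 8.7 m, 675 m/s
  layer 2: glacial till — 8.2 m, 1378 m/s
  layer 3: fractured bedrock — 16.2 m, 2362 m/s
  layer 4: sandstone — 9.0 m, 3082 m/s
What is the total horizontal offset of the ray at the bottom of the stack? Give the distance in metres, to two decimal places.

Ray parameter p = sin 11.5° / 675 m/s = 2.9536e-04 s/m.
Layer 1: θ = 11.50°; offset = 8.7·tan 11.50° = 1.7700 m.
Layer 2: sin θ = p·1378 = 0.4070 → θ = 24.02°; offset = 8.2·tan 24.02° = 3.6538 m.
Layer 3: sin θ = p·2362 = 0.6976 → θ = 44.24°; offset = 16.2·tan 44.24° = 15.7747 m.
Layer 4: sin θ = p·3082 = 0.9103 → θ = 65.55°; offset = 9.0·tan 65.55° = 19.7915 m.
Summing the layer offsets gives 40.9900 m.

40.99 m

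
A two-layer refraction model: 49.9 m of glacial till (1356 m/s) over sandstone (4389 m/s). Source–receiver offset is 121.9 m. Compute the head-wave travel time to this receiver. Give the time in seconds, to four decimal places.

0.0978 s

θ_c = arcsin(V₁/V₂) = arcsin(1356/4389) = 18.00°, cos θ_c = 0.9511.
Intercept time tᵢ = 2h cos θ_c / V₁ = 2·49.9·0.9511/1356 = 0.07000 s.
t = x/V₂ + tᵢ = 121.9/4389 + 0.07000 = 0.09777 s.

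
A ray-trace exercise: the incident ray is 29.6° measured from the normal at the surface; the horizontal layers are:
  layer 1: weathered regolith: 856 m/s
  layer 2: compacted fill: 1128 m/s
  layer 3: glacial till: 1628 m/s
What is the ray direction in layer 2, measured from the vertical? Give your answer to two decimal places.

Ray parameter p = sin 29.6° / 856 = 5.7703e-04 s/m.
sin θ_2 = p·V_2 = 5.7703e-04 × 1128 = 0.6509.
θ_2 = 40.61° from the vertical.

40.61°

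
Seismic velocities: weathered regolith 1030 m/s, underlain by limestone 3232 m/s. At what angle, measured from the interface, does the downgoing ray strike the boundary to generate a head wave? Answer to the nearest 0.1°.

At critical incidence the refracted ray runs along the interface (θ₂ = 90°), so sin θ_c = V₁/V₂.
θ_c = arcsin(1030/3232) = arcsin 0.3187 = 18.58°.
Measured from the interface: 90° − 18.58° = 71.42°.

71.4°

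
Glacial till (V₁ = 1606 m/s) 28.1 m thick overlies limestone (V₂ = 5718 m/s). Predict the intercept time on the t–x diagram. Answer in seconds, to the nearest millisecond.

0.034 s

θ_c = arcsin(V₁/V₂) = arcsin(1606/5718) = 16.31°; cos θ_c = 0.9597.
tᵢ = 2h·cos θ_c / V₁ = 2·28.1·0.9597 / 1606 = 0.03359 s.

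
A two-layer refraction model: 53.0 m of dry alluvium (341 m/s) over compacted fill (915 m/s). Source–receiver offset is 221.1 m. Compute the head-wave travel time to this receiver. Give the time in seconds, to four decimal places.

θ_c = arcsin(V₁/V₂) = arcsin(341/915) = 21.88°, cos θ_c = 0.9280.
Intercept time tᵢ = 2h cos θ_c / V₁ = 2·53.0·0.9280/341 = 0.28846 s.
t = x/V₂ + tᵢ = 221.1/915 + 0.28846 = 0.53010 s.

0.5301 s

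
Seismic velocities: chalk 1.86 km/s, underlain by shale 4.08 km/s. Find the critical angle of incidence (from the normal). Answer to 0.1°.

27.1°

Critical incidence: sin θ_c = V₁/V₂ = 1.86/4.08 = 0.4559.
θ_c = arcsin 0.4559 = 27.12°.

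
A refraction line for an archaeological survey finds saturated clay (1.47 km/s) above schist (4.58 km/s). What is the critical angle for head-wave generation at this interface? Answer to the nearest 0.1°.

18.7°

At critical incidence the refracted ray runs along the interface (θ₂ = 90°), so sin θ_c = V₁/V₂.
θ_c = arcsin(1.47/4.58) = arcsin 0.3210 = 18.72°.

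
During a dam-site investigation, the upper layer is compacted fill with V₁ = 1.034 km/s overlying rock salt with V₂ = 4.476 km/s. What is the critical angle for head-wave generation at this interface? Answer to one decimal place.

13.4°

Critical incidence: sin θ_c = V₁/V₂ = 1.034/4.476 = 0.2310.
θ_c = arcsin 0.2310 = 13.36°.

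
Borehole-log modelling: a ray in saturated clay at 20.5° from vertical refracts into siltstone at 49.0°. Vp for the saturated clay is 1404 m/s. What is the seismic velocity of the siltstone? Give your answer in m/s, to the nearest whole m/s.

sin 20.5° = 0.3502; sin 49.0° = 0.7547.
V₂ = V₁·(sin θ₂/sin θ₁) = 1404·(0.7547/0.3502) = 3025.67 m/s.

3026 m/s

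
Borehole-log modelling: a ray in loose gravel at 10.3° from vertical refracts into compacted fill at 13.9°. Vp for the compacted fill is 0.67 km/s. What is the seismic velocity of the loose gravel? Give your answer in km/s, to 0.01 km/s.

Snell's law: sin 10.3°/V₁ = sin 13.9°/V₂.
V₁ = V₂·sin 10.3°/sin 13.9° = 0.67 × 0.7443 = 0.50 km/s.

0.50 km/s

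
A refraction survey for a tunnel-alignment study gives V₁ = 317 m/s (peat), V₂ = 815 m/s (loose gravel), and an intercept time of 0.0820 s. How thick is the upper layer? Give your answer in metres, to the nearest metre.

14 m

θ_c = arcsin(317/815) = 22.89°; cos θ_c = 0.9213.
tᵢ = 2h cos θ_c/V₁ ⇒ h = tᵢ·V₁/(2 cos θ_c) = 0.082·317/(2·0.9213) = 14.11 m.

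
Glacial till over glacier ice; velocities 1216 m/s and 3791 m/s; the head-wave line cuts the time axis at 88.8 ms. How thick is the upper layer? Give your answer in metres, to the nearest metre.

θ_c = arcsin(1216/3791) = 18.71°; cos θ_c = 0.9472.
tᵢ = 2h cos θ_c/V₁ ⇒ h = tᵢ·V₁/(2 cos θ_c) = 0.0888·1216/(2·0.9472) = 57.00 m.

57 m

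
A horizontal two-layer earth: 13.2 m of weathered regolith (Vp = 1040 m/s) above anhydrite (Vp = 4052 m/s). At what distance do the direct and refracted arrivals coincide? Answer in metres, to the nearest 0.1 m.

34.3 m

x_cross = 2h·√((V₂+V₁)/(V₂−V₁)).
(V₂+V₁)/(V₂−V₁) = (4052+1040)/(4052−1040) = 1.6906; √ = 1.3002.
x_cross = 2·13.2·1.3002 = 34.33 m.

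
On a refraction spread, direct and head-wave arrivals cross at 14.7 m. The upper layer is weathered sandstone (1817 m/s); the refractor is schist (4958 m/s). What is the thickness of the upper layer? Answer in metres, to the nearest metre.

x_cross = 2h·√((V₂+V₁)/(V₂−V₁)) → h = x_cross / (2·√((V₂+V₁)/(V₂−V₁))).
√((V₂+V₁)/(V₂−V₁)) = √((4958+1817)/(4958−1817)) = 1.4687.
h = 14.7 / (2·1.4687) = 5.00 m.

5 m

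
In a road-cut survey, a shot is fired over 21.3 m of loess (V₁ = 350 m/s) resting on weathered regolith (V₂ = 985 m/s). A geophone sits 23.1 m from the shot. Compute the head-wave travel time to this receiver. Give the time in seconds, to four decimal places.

0.1372 s

θ_c = arcsin(V₁/V₂) = arcsin(350/985) = 20.81°, cos θ_c = 0.9347.
Intercept time tᵢ = 2h cos θ_c / V₁ = 2·21.3·0.9347/350 = 0.11377 s.
t = x/V₂ + tᵢ = 23.1/985 + 0.11377 = 0.13722 s.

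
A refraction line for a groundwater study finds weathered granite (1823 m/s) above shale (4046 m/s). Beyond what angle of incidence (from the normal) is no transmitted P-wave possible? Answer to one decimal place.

26.8°

Critical incidence: sin θ_c = V₁/V₂ = 1823/4046 = 0.4506.
θ_c = arcsin 0.4506 = 26.78°.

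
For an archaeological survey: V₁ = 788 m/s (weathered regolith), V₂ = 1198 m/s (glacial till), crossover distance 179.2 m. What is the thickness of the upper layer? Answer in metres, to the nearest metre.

h = (x_cross/2)·√((V₂−V₁)/(V₂+V₁)).
(V₂−V₁)/(V₂+V₁) = (1198−788)/(1198+788) = 0.2064; √ = 0.4544.
h = (179.2/2)·0.4544 = 40.71 m.

41 m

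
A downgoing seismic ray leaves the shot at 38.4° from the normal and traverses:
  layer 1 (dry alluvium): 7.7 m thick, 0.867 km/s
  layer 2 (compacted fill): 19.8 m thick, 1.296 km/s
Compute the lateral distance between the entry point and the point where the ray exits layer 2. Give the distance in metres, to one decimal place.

55.6 m

p = sin θ₁/V₁ = sin 38.4°/0.867 = 7.1643e-01 s/km is conserved through the stack.
Layer 1: θ = 38.40°; offset = 7.7·tan 38.40° = 6.103 m.
Layer 2: sin θ = p·1.296 = 0.9285 → θ = 68.20°; offset = 19.8·tan 68.20° = 49.508 m.
Σ offsets = 55.611 m.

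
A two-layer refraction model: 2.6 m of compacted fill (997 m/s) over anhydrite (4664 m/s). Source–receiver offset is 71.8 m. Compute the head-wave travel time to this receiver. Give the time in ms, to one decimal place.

20.5 ms

θ_c = arcsin(V₁/V₂) = arcsin(997/4664) = 12.34°, cos θ_c = 0.9769.
Intercept time tᵢ = 2h cos θ_c / V₁ = 2·2.6·0.9769/997 = 0.00510 s.
t = x/V₂ + tᵢ = 71.8/4664 + 0.00510 = 0.02049 s.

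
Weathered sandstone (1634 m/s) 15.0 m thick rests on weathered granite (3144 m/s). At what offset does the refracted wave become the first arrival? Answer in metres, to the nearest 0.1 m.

53.4 m

θ_c = arcsin(1634/3144) = 31.31°, so cos θ_c = 0.8543 and tᵢ = 2h cos θ_c/V₁ = 0.0157 s.
At crossover x/V₁ = x/V₂ + tᵢ ⇒ x = tᵢ/(1/V₁ − 1/V₂) = 0.01569/(6.1200e-04 − 3.1807e-04) = 53.36 m.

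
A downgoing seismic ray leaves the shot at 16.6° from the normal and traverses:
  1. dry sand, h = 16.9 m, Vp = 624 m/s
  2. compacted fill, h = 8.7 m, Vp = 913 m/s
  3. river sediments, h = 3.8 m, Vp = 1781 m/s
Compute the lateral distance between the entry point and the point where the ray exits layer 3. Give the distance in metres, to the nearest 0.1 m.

Apply Snell's law at each interface; in layer i the horizontal offset is hᵢ·tan θᵢ.
Layer 1: θ = 16.60°; offset = 16.9·tan 16.60° = 5.038 m.
Layer 2: sin θ = 913·sin 16.6°/624 = 0.4180, θ = 24.71°; offset = 8.7·tan 24.71° = 4.003 m.
Layer 3: sin θ = 1781·sin 16.6°/624 = 0.8154, θ = 54.63°; offset = 3.8·tan 54.63° = 5.352 m.
Total horizontal offset = 14.394 m.

14.4 m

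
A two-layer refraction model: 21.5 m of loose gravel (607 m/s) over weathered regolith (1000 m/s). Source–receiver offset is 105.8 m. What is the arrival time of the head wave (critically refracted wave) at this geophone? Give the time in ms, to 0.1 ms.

t = x/V₂ + 2h·√(V₂²−V₁²)/(V₁V₂).
√(V₂²−V₁²) = √(1000²−607²) = 794.7 m/s; delay term = 2·21.5·794.7/(607·1000) = 0.05630 s.
t = 105.8/1000 + 0.05630 = 0.16210 s.

162.1 ms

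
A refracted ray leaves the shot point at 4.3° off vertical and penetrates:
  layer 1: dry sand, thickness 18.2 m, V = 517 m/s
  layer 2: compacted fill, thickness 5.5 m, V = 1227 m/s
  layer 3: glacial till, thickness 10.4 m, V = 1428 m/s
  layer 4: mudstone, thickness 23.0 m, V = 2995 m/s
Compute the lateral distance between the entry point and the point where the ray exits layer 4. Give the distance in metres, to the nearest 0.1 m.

p = sin θ₁/V₁ = sin 4.3°/517 = 1.4503e-04 s/m is conserved through the stack.
Layer 1: θ = 4.30°; offset = 18.2·tan 4.30° = 1.368 m.
Layer 2: sin θ = p·1227 = 0.1779 → θ = 10.25°; offset = 5.5·tan 10.25° = 0.995 m.
Layer 3: sin θ = p·1428 = 0.2071 → θ = 11.95°; offset = 10.4·tan 11.95° = 2.202 m.
Layer 4: sin θ = p·2995 = 0.4344 → θ = 25.74°; offset = 23.0·tan 25.74° = 11.091 m.
Summing the layer offsets gives 15.656 m.

15.7 m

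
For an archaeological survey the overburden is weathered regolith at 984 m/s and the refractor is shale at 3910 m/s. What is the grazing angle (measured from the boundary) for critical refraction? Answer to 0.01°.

At critical incidence the refracted ray runs along the interface (θ₂ = 90°), so sin θ_c = V₁/V₂.
θ_c = arcsin(984/3910) = arcsin 0.2517 = 14.58°.
Measured from the interface: 90° − 14.58° = 75.42°.

75.42°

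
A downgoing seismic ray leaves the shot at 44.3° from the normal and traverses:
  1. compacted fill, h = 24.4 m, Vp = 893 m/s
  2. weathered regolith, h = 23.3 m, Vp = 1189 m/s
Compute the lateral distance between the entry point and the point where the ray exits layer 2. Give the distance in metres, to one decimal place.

Apply Snell's law at each interface; in layer i the horizontal offset is hᵢ·tan θᵢ.
Layer 1: θ = 44.30°; offset = 24.4·tan 44.30° = 23.811 m.
Layer 2: sin θ = 1189·sin 44.3°/893 = 0.9299, θ = 68.42°; offset = 23.3·tan 68.42° = 58.915 m.
Total horizontal offset = 82.726 m.

82.7 m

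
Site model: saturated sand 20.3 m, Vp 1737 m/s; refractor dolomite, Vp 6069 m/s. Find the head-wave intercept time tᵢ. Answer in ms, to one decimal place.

tᵢ = 2h·√(V₂²−V₁²)/(V₁V₂).
√(V₂²−V₁²) = √(6069²−1737²) = 5815.1 m/s.
tᵢ = 2·20.3·5815.1/(1737·6069) = 0.02240 s.

22.4 ms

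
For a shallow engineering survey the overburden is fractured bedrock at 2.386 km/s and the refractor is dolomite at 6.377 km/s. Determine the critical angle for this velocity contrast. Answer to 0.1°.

22.0°

Critical incidence: sin θ_c = V₁/V₂ = 2.386/6.377 = 0.3742.
θ_c = arcsin 0.3742 = 21.97°.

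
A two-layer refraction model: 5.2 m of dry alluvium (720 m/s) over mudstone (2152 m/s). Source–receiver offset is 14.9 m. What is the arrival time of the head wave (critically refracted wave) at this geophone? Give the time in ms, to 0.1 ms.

θ_c = arcsin(V₁/V₂) = arcsin(720/2152) = 19.55°, cos θ_c = 0.9424.
Intercept time tᵢ = 2h cos θ_c / V₁ = 2·5.2·0.9424/720 = 0.01361 s.
t = x/V₂ + tᵢ = 14.9/2152 + 0.01361 = 0.02054 s.

20.5 ms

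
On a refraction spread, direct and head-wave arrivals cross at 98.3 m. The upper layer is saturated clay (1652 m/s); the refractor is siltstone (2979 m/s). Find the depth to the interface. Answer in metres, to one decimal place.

26.3 m

x_cross = 2h·√((V₂+V₁)/(V₂−V₁)) → h = x_cross / (2·√((V₂+V₁)/(V₂−V₁))).
√((V₂+V₁)/(V₂−V₁)) = √((2979+1652)/(2979−1652)) = 1.8681.
h = 98.3 / (2·1.8681) = 26.31 m.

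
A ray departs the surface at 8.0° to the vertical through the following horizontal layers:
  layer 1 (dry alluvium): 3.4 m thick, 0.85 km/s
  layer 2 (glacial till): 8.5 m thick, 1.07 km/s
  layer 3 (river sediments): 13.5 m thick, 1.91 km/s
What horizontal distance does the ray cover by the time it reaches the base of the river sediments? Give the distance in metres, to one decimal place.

Ray parameter p = sin 8.0° / 0.85 km/s = 1.6373e-01 s/km.
Layer 1: θ = 8.00°; offset = 3.4·tan 8.00° = 0.478 m.
Layer 2: sin θ = p·1.07 = 0.1752 → θ = 10.09°; offset = 8.5·tan 10.09° = 1.513 m.
Layer 3: sin θ = p·1.91 = 0.3127 → θ = 18.22°; offset = 13.5·tan 18.22° = 4.445 m.
Σ offsets = 6.435 m.

6.4 m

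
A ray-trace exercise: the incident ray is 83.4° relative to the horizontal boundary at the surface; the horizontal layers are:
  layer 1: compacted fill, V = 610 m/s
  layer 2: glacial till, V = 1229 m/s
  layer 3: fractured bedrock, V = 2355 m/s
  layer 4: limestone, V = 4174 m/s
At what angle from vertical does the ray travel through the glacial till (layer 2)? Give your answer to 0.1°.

13.4°

From the normal: θ₁ = 90° − 83.4° = 6.6°.
Ray parameter p = sin 6.6° / 610 = 1.8842e-04 s/m.
sin θ_2 = p·V_2 = 1.8842e-04 × 1229 = 0.2316.
θ_2 = 13.39° from the vertical.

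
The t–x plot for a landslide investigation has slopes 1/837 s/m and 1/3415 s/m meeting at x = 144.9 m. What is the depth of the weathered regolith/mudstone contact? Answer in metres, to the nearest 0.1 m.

h = (x_cross/2)·√((V₂−V₁)/(V₂+V₁)).
(V₂−V₁)/(V₂+V₁) = (3415−837)/(3415+837) = 0.6063; √ = 0.7787.
h = (144.9/2)·0.7787 = 56.41 m.

56.4 m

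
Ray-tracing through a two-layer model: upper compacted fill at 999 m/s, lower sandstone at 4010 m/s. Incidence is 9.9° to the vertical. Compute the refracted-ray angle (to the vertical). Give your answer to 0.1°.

Snell's law: sin θ₂ = (V₂/V₁)·sin θ₁ = (4010/999)·sin 9.9° = 0.6901.
θ₂ = arcsin 0.6901 = 43.64° from the normal.

43.6°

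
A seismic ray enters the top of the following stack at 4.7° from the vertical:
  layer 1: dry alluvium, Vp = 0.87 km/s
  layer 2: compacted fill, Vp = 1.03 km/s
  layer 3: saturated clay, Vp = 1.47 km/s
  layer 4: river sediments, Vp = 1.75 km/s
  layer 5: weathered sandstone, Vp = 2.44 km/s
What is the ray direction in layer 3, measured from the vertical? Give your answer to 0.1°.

8.0°

Snell's law across each interface conserves sin θ / V, so sin θ_3 = V_3·sin θ₁/V₁.
sin θ_3 = 1.47 × sin 4.7° / 0.87 = 0.1384.
θ_3 = 7.96° from the vertical.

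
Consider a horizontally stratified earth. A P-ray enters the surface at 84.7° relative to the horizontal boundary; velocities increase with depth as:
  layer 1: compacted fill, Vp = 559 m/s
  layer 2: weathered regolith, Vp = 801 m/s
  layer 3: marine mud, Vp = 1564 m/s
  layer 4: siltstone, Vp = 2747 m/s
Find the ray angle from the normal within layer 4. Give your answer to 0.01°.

27.00°

From the normal: θ₁ = 90° − 84.7° = 5.3°.
Snell's law across each interface conserves sin θ / V, so sin θ_4 = V_4·sin θ₁/V₁.
sin θ_4 = 2747 × sin 5.3° / 559 = 0.4539.
θ_4 = arcsin 0.4539 = 27.00°.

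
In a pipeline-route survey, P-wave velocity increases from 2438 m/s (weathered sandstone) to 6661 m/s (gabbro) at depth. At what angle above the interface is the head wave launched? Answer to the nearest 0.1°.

Critical incidence: sin θ_c = V₁/V₂ = 2438/6661 = 0.3660.
θ_c = arcsin 0.3660 = 21.47°.
Measured from the interface: 90° − 21.47° = 68.53°.

68.5°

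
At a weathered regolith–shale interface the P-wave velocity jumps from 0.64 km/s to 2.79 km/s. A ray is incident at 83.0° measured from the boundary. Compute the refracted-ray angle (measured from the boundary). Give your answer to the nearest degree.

58°

Convert to the normal: θ₁ = 90° − 83.0° = 7.0°.
Snell's law: sin θ₂ = (V₂/V₁)·sin θ₁ = (2.79/0.64)·sin 7.0° = 0.5313.
θ₂ = sin⁻¹(0.5313) = 32.09° (from vertical).
From the interface: 90° − 32.09° = 57.91°.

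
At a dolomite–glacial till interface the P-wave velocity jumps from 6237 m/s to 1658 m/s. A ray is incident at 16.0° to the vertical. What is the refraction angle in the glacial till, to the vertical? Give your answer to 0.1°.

4.2°

Snell's law: sin θ₂ = (V₂/V₁)·sin θ₁ = (1658/6237)·sin 16.0° = 0.0733.
θ₂ = sin⁻¹(0.0733) = 4.20° (from vertical).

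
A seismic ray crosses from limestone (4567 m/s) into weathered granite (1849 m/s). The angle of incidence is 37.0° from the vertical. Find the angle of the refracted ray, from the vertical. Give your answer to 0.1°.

14.1°

sin θ₁/V₁ = sin θ₂/V₂ ⇒ sin θ₂ = 1849·sin 37.0°/4567 = 1849·0.6018/4567 = 0.2437.
θ₂ = sin⁻¹(0.2437) = 14.10° (from vertical).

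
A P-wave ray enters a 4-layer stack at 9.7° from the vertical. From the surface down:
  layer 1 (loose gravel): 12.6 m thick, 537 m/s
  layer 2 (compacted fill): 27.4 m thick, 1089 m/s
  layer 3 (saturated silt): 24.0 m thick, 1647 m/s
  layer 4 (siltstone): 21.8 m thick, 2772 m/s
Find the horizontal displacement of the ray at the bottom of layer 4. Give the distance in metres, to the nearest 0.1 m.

65.0 m

Apply Snell's law at each interface; in layer i the horizontal offset is hᵢ·tan θᵢ.
Layer 1: θ = 9.70°; offset = 12.6·tan 9.70° = 2.154 m.
Layer 2: sin θ = 1089·sin 9.7°/537 = 0.3417, θ = 19.98°; offset = 27.4·tan 19.98° = 9.962 m.
Layer 3: sin θ = 1647·sin 9.7°/537 = 0.5168, θ = 31.12°; offset = 24.0·tan 31.12° = 14.487 m.
Layer 4: sin θ = 2772·sin 9.7°/537 = 0.8697, θ = 60.43°; offset = 21.8·tan 60.43° = 38.420 m.
Total horizontal offset = 65.022 m.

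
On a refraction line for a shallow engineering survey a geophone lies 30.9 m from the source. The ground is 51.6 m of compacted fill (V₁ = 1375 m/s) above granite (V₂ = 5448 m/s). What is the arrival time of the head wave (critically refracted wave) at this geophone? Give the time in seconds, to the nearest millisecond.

θ_c = arcsin(V₁/V₂) = arcsin(1375/5448) = 14.62°, cos θ_c = 0.9676.
Intercept time tᵢ = 2h cos θ_c / V₁ = 2·51.6·0.9676/1375 = 0.07262 s.
t = x/V₂ + tᵢ = 30.9/5448 + 0.07262 = 0.07830 s.

0.078 s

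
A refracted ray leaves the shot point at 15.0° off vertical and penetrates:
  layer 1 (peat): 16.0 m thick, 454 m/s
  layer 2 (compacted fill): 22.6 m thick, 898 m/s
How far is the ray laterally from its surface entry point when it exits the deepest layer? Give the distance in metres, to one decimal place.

17.8 m

Apply Snell's law at each interface; in layer i the horizontal offset is hᵢ·tan θᵢ.
Layer 1: θ = 15.00°; offset = 16.0·tan 15.00° = 4.287 m.
Layer 2: sin θ = 898·sin 15.0°/454 = 0.5119, θ = 30.79°; offset = 22.6·tan 30.79° = 13.469 m.
Summing the layer offsets gives 17.756 m.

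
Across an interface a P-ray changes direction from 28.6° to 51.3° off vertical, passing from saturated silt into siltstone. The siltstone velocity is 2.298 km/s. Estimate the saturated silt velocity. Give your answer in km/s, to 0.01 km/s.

sin 28.6° = 0.4787; sin 51.3° = 0.7804.
V₁ = V₂·(sin θ₁/sin θ₂) = 2.298·(0.4787/0.7804) = 1.41 km/s.

1.41 km/s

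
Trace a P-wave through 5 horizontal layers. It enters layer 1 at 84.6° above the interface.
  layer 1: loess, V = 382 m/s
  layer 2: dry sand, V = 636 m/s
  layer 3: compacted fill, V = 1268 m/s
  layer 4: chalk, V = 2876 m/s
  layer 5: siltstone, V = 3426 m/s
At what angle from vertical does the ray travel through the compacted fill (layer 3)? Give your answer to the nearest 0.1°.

18.2°

From the normal: θ₁ = 90° − 84.6° = 5.4°.
Ray parameter p = sin 5.4° / 382 = 2.4636e-04 s/m.
sin θ_3 = p·V_3 = 2.4636e-04 × 1268 = 0.3124.
θ_3 = 18.20° from the vertical.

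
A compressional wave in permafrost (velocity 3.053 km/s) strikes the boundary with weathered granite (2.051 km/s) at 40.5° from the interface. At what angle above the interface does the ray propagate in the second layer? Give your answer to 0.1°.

Convert to the normal: θ₁ = 90° − 40.5° = 49.5°.
sin θ₁/V₁ = sin θ₂/V₂ ⇒ sin θ₂ = 2.051·sin 49.5°/3.053 = 2.051·0.7604/3.053 = 0.5108.
θ₂ = arcsin 0.5108 = 30.72° from the normal.
From the interface: 90° − 30.72° = 59.28°.

59.3°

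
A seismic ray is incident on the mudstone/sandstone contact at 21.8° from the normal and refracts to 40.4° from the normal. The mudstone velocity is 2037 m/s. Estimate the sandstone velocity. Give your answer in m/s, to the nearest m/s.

sin 21.8° = 0.3714; sin 40.4° = 0.6481.
V₂ = V₁·(sin θ₂/sin θ₁) = 2037·(0.6481/0.3714) = 3555.02 m/s.

3555 m/s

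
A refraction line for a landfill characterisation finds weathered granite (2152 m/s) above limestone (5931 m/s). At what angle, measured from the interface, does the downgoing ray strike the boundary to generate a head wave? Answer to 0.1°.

At critical incidence the refracted ray runs along the interface (θ₂ = 90°), so sin θ_c = V₁/V₂.
θ_c = arcsin(2152/5931) = arcsin 0.3628 = 21.27°.
Measured from the interface: 90° − 21.27° = 68.73°.

68.7°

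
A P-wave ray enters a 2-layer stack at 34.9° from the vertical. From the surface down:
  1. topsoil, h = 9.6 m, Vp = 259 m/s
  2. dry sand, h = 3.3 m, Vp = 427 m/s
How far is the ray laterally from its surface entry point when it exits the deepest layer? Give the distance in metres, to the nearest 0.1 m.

16.1 m

Apply Snell's law at each interface; in layer i the horizontal offset is hᵢ·tan θᵢ.
Layer 1: θ = 34.90°; offset = 9.6·tan 34.90° = 6.697 m.
Layer 2: sin θ = 427·sin 34.9°/259 = 0.9433, θ = 70.61°; offset = 3.3·tan 70.61° = 9.375 m.
Σ offsets = 16.072 m.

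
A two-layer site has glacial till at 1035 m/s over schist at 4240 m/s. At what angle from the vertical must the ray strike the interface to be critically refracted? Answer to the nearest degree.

14°

Critical incidence: sin θ_c = V₁/V₂ = 1035/4240 = 0.2441.
θ_c = arcsin 0.2441 = 14.13°.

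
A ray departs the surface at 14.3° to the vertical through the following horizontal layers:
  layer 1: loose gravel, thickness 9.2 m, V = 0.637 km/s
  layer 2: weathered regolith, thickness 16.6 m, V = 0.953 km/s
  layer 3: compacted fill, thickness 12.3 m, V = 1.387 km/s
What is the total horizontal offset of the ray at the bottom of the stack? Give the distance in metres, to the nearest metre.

17 m

p = sin θ₁/V₁ = sin 14.3°/0.637 = 3.8775e-01 s/km is conserved through the stack.
Layer 1: θ = 14.30°; offset = 9.2·tan 14.30° = 2.345 m.
Layer 2: sin θ = p·0.953 = 0.3695 → θ = 21.69°; offset = 16.6·tan 21.69° = 6.601 m.
Layer 3: sin θ = p·1.387 = 0.5378 → θ = 32.53°; offset = 12.3·tan 32.53° = 7.847 m.
Σ offsets = 16.793 m.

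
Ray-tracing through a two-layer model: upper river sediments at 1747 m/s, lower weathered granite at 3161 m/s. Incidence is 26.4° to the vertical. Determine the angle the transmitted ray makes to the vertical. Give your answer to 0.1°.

Snell's law: sin θ₂ = (V₂/V₁)·sin θ₁ = (3161/1747)·sin 26.4° = 0.8045.
θ₂ = arcsin 0.8045 = 53.56° from the normal.

53.6°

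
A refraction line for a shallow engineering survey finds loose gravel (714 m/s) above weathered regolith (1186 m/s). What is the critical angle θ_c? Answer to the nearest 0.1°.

Critical incidence: sin θ_c = V₁/V₂ = 714/1186 = 0.6020.
θ_c = arcsin 0.6020 = 37.01°.

37.0°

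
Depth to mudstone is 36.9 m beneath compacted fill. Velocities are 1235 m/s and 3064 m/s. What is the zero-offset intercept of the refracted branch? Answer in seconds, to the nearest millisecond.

0.055 s

θ_c = arcsin(V₁/V₂) = arcsin(1235/3064) = 23.77°; cos θ_c = 0.9152.
tᵢ = 2h·cos θ_c / V₁ = 2·36.9·0.9152 / 1235 = 0.05469 s.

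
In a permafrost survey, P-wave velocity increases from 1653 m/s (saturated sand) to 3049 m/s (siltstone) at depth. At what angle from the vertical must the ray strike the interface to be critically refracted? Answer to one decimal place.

32.8°

Critical incidence: sin θ_c = V₁/V₂ = 1653/3049 = 0.5421.
θ_c = arcsin 0.5421 = 32.83°.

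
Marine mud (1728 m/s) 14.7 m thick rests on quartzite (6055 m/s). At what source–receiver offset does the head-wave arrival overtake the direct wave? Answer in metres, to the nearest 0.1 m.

θ_c = arcsin(1728/6055) = 16.58°, so cos θ_c = 0.9584 and tᵢ = 2h cos θ_c/V₁ = 0.0163 s.
At crossover x/V₁ = x/V₂ + tᵢ ⇒ x = tᵢ/(1/V₁ − 1/V₂) = 0.01631/(5.7870e-04 − 1.6515e-04) = 39.43 m.

39.4 m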